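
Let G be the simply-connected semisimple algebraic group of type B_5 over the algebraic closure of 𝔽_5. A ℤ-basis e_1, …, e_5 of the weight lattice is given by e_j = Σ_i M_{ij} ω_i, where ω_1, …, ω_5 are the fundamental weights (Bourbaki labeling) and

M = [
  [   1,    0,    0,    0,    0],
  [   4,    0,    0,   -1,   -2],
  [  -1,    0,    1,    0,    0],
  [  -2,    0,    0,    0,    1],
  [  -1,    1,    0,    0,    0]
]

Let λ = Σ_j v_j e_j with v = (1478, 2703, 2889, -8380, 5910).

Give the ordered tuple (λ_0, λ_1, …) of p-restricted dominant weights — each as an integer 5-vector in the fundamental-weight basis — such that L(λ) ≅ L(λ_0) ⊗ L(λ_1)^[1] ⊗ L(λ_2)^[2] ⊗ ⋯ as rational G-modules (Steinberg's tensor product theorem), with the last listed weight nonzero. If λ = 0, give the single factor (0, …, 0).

((3, 2, 1, 4, 0), (0, 4, 2, 0, 0), (4, 3, 1, 3, 4), (1, 4, 1, 3, 4), (2, 3, 2, 4, 1))

Compute c_i = Σ_j M_{ij} v_j with v = (1478, 2703, 2889, -8380, 5910):
  c_1 = 1·1478 + 0·2703 + 0·2889 + (0)·(-8380) + 0·5910 = 1478
  c_2 = 4·1478 + 0·2703 + 0·2889 + (-1)·(-8380) + (-2)·(5910) = 2472
  c_3 = (-1)·(1478) + 0·2703 + 1·2889 + (0)·(-8380) + 0·5910 = 1411
  c_4 = (-2)·(1478) + 0·2703 + 0·2889 + (0)·(-8380) + 1·5910 = 2954
  c_5 = (-1)·(1478) + 1·2703 + 0·2889 + (0)·(-8380) + 0·5910 = 1225
Base-5 expansion of each c_i:
  c_1 = 1478 = 3·5^0 + 0·5^1 + 4·5^2 + 1·5^3 + 2·5^4
  c_2 = 2472 = 2·5^0 + 4·5^1 + 3·5^2 + 4·5^3 + 3·5^4
  c_3 = 1411 = 1·5^0 + 2·5^1 + 1·5^2 + 1·5^3 + 2·5^4
  c_4 = 2954 = 4·5^0 + 0·5^1 + 3·5^2 + 3·5^3 + 4·5^4
  c_5 = 1225 = 0·5^0 + 0·5^1 + 4·5^2 + 4·5^3 + 1·5^4
Factor λ_0 = (3, 2, 1, 4, 0)
Factor λ_1 = (0, 4, 2, 0, 0)
Factor λ_2 = (4, 3, 1, 3, 4)
Factor λ_3 = (1, 4, 1, 3, 4)
Factor λ_4 = (2, 3, 2, 4, 1)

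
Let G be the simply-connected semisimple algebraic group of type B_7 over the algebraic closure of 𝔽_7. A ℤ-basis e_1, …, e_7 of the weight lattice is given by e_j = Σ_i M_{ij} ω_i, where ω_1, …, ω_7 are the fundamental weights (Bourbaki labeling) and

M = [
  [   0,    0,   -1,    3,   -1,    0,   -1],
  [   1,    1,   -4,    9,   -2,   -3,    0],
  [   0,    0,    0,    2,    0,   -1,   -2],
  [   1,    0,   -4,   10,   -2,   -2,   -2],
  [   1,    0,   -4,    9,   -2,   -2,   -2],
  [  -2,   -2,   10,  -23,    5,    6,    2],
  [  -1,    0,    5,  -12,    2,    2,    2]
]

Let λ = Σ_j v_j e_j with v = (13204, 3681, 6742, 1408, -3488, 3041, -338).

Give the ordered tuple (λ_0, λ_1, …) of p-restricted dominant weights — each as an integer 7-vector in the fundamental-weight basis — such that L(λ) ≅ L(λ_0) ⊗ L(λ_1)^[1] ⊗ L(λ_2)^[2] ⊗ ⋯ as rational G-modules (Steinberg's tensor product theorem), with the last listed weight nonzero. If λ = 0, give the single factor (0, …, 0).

((6, 1, 3, 3, 2, 3, 3), (4, 0, 1, 3, 5, 3, 4), (5, 2, 2, 3, 2, 0, 6), (3, 1, 1, 5, 1, 4, 5))

Compute c_i = Σ_j M_{ij} v_j with v = (13204, 3681, 6742, 1408, -3488, 3041, -338):
  c_1 = 0·13204 + 0·3681 + (-1)·(6742) + 3·1408 + (-1)·(-3488) + 0·3041 + (-1)·(-338) = 1308
  c_2 = 1·13204 + 1·3681 + (-4)·(6742) + 9·1408 + (-2)·(-3488) + (-3)·(3041) + (0)·(-338) = 442
  c_3 = 0·13204 + 0·3681 + 0·6742 + 2·1408 + (0)·(-3488) + (-1)·(3041) + (-2)·(-338) = 451
  c_4 = 1·13204 + 0·3681 + (-4)·(6742) + 10·1408 + (-2)·(-3488) + (-2)·(3041) + (-2)·(-338) = 1886
  c_5 = 1·13204 + 0·3681 + (-4)·(6742) + 9·1408 + (-2)·(-3488) + (-2)·(3041) + (-2)·(-338) = 478
  c_6 = (-2)·(13204) + (-2)·(3681) + 10·6742 + (-23)·(1408) + (5)·(-3488) + 6·3041 + (2)·(-338) = 1396
  c_7 = (-1)·(13204) + 0·3681 + 5·6742 + (-12)·(1408) + (2)·(-3488) + 2·3041 + (2)·(-338) = 2040
Expand coordinatewise in base 7:
  c_1 = 1308 = 6·7^0 + 4·7^1 + 5·7^2 + 3·7^3
  c_2 = 442 = 1·7^0 + 0·7^1 + 2·7^2 + 1·7^3
  c_3 = 451 = 3·7^0 + 1·7^1 + 2·7^2 + 1·7^3
  c_4 = 1886 = 3·7^0 + 3·7^1 + 3·7^2 + 5·7^3
  c_5 = 478 = 2·7^0 + 5·7^1 + 2·7^2 + 1·7^3
  c_6 = 1396 = 3·7^0 + 3·7^1 + 0·7^2 + 4·7^3
  c_7 = 2040 = 3·7^0 + 4·7^1 + 6·7^2 + 5·7^3
λ_0 = (6, 1, 3, 3, 2, 3, 3)
λ_1 = (4, 0, 1, 3, 5, 3, 4)
λ_2 = (5, 2, 2, 3, 2, 0, 6)
λ_3 = (3, 1, 1, 5, 1, 4, 5)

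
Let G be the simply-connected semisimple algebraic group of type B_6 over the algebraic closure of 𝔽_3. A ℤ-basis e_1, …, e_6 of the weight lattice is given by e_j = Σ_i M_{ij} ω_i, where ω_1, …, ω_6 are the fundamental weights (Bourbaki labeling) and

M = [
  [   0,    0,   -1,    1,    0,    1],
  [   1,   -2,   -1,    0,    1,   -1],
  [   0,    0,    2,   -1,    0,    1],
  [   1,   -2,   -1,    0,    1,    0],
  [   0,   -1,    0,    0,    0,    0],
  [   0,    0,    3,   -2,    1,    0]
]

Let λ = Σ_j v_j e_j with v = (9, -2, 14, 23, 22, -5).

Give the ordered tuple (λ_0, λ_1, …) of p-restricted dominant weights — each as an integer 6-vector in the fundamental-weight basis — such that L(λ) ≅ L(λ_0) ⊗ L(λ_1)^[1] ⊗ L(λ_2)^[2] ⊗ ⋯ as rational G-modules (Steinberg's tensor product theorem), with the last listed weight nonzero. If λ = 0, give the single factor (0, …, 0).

((1, 2, 0, 0, 2, 0), (1, 2, 0, 1, 0, 0), (0, 2, 0, 2, 0, 2))

Compute c_i = Σ_j M_{ij} v_j with v = (9, -2, 14, 23, 22, -5):
  c_1 = 0·9 + (0)·(-2) + (-1)·(14) + 1·23 + 0·22 + (1)·(-5) = 4
  c_2 = 1·9 + (-2)·(-2) + (-1)·(14) + 0·23 + 1·22 + (-1)·(-5) = 26
  c_3 = 0·9 + (0)·(-2) + 2·14 + (-1)·(23) + 0·22 + (1)·(-5) = 0
  c_4 = 1·9 + (-2)·(-2) + (-1)·(14) + 0·23 + 1·22 + (0)·(-5) = 21
  c_5 = 0·9 + (-1)·(-2) + 0·14 + 0·23 + 0·22 + (0)·(-5) = 2
  c_6 = 0·9 + (0)·(-2) + 3·14 + (-2)·(23) + 1·22 + (0)·(-5) = 18
Base-3 expansion of each c_i:
  c_1 = 4 = 1·3^0 + 1·3^1
  c_2 = 26 = 2·3^0 + 2·3^1 + 2·3^2
  c_3 = 0
  c_4 = 21 = 0·3^0 + 1·3^1 + 2·3^2
  c_5 = 2 = 2·3^0
  c_6 = 18 = 0·3^0 + 0·3^1 + 2·3^2
p-restricted factor λ_0 = (1, 2, 0, 0, 2, 0)
p-restricted factor λ_1 = (1, 2, 0, 1, 0, 0)
p-restricted factor λ_2 = (0, 2, 0, 2, 0, 2)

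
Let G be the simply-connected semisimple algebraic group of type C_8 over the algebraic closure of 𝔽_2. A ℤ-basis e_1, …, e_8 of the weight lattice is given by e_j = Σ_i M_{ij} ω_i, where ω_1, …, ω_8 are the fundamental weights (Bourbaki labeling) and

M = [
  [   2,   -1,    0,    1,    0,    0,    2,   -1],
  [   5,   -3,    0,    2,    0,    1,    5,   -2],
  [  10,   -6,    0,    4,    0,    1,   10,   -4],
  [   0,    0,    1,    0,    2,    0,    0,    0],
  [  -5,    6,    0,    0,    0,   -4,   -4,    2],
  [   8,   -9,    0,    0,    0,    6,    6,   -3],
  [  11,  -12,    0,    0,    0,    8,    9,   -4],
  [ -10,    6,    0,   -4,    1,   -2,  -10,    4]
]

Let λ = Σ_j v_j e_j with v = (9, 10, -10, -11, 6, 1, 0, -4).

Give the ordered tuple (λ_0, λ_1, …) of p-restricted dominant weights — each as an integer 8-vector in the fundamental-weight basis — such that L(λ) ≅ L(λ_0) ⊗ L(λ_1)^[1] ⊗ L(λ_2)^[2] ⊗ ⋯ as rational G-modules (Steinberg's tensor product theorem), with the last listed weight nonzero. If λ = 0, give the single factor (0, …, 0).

((1, 0, 1, 0, 1, 0, 1, 0), (0, 1, 1, 1, 1, 0, 1, 1))

Compute c_i = Σ_j M_{ij} v_j with v = (9, 10, -10, -11, 6, 1, 0, -4):
  c_1 = 2*9 + -1*10 + 0*-10 + 1*-11 + 0*6 + 0*1 + 2*0 + -1*-4 = 1
  c_2 = 5*9 + -3*10 + 0*-10 + 2*-11 + 0*6 + 1*1 + 5*0 + -2*-4 = 2
  c_3 = 10*9 + -6*10 + 0*-10 + 4*-11 + 0*6 + 1*1 + 10*0 + -4*-4 = 3
  c_4 = 0*9 + 0*10 + 1*-10 + 0*-11 + 2*6 + 0*1 + 0*0 + 0*-4 = 2
  c_5 = -5*9 + 6*10 + 0*-10 + 0*-11 + 0*6 + -4*1 + -4*0 + 2*-4 = 3
  c_6 = 8*9 + -9*10 + 0*-10 + 0*-11 + 0*6 + 6*1 + 6*0 + -3*-4 = 0
  c_7 = 11*9 + -12*10 + 0*-10 + 0*-11 + 0*6 + 8*1 + 9*0 + -4*-4 = 3
  c_8 = -10*9 + 6*10 + 0*-10 + -4*-11 + 1*6 + -2*1 + -10*0 + 4*-4 = 2
Base-2 expansion of each c_i:
  c_1 = 1 = 1·2^0
  c_2 = 2 = 0·2^0 + 1·2^1
  c_3 = 3 = 1·2^0 + 1·2^1
  c_4 = 2 = 0·2^0 + 1·2^1
  c_5 = 3 = 1·2^0 + 1·2^1
  c_6 = 0
  c_7 = 3 = 1·2^0 + 1·2^1
  c_8 = 2 = 0·2^0 + 1·2^1
λ_0 = (1, 0, 1, 0, 1, 0, 1, 0)
λ_1 = (0, 1, 1, 1, 1, 0, 1, 1)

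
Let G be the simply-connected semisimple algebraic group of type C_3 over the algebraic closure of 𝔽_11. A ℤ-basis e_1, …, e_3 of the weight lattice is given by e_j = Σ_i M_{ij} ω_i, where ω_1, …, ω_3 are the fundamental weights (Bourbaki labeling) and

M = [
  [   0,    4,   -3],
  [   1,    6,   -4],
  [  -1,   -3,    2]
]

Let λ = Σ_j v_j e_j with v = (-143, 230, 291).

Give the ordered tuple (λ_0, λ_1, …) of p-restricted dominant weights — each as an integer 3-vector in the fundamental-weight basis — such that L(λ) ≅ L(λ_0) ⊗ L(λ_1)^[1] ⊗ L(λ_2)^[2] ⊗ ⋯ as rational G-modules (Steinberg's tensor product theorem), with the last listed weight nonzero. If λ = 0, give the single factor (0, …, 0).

((3, 7, 2), (4, 6, 3))

Change of basis e → ω: c = M·v where v = (-143, 230, 291):
  c_1 = (0)·(-143) + 4·230 + (-3)·(291) = 47
  c_2 = (1)·(-143) + 6·230 + (-4)·(291) = 73
  c_3 = (-1)·(-143) + (-3)·(230) + 2·291 = 35
Writing each c_i in base p = 11:
  c_1 = 47 = 3·11^0 + 4·11^1
  c_2 = 73 = 7·11^0 + 6·11^1
  c_3 = 35 = 2·11^0 + 3·11^1
Factor λ_0 = (3, 7, 2)
Factor λ_1 = (4, 6, 3)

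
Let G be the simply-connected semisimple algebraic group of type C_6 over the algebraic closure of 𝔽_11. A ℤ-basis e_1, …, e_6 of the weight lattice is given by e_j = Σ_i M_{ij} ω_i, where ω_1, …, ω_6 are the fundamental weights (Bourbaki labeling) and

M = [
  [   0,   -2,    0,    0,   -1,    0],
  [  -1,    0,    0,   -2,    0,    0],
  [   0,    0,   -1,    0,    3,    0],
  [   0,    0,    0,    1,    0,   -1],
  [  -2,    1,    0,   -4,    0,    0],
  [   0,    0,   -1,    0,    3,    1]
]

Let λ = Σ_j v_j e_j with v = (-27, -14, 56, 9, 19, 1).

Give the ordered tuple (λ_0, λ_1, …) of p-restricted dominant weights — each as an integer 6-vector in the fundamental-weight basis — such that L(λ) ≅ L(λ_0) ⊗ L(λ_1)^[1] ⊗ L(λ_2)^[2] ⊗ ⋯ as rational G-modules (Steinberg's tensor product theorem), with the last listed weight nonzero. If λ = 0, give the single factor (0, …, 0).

((9, 9, 1, 8, 4, 2),)

Change of basis e → ω: c = M·v where v = (-27, -14, 56, 9, 19, 1):
  c_1 = 0*-27 + -2*-14 + 0*56 + 0*9 + -1*19 + 0*1 = 9
  c_2 = -1*-27 + 0*-14 + 0*56 + -2*9 + 0*19 + 0*1 = 9
  c_3 = 0*-27 + 0*-14 + -1*56 + 0*9 + 3*19 + 0*1 = 1
  c_4 = 0*-27 + 0*-14 + 0*56 + 1*9 + 0*19 + -1*1 = 8
  c_5 = -2*-27 + 1*-14 + 0*56 + -4*9 + 0*19 + 0*1 = 4
  c_6 = 0*-27 + 0*-14 + -1*56 + 0*9 + 3*19 + 1*1 = 2
Base-11 expansion of each c_i:
  c_1 = 9 = 9·11^0
  c_2 = 9 = 9·11^0
  c_3 = 1 = 1·11^0
  c_4 = 8 = 8·11^0
  c_5 = 4 = 4·11^0
  c_6 = 2 = 2·11^0
λ_0 = (9, 9, 1, 8, 4, 2)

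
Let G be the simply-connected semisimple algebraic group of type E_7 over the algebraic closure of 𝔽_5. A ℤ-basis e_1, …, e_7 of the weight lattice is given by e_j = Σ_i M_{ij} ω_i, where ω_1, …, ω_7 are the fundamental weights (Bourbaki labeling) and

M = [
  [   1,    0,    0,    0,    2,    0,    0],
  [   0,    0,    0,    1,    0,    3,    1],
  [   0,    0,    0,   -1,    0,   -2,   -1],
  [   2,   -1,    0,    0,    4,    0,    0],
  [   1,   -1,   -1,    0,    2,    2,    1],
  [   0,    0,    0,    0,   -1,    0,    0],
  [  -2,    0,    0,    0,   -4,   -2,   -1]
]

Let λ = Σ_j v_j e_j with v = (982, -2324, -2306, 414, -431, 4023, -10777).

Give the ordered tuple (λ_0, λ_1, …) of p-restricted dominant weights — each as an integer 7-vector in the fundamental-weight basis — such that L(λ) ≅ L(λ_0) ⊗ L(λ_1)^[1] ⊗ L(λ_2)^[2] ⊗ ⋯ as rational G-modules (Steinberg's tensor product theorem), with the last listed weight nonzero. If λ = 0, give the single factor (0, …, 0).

((0, 1, 2, 4, 4, 1, 1), (4, 1, 3, 2, 3, 1, 3), (4, 3, 2, 2, 0, 2, 4), (0, 3, 3, 0, 1, 3, 4), (0, 2, 3, 4, 3, 0, 3))

Compute c_i = Σ_j M_{ij} v_j with v = (982, -2324, -2306, 414, -431, 4023, -10777):
  c_1 = (1)·(982) + (0)·(-2324) + (0)·(-2306) + (0)·(414) + (2)·(-431) + (0)·(4023) + (0)·(-10777) = 120
  c_2 = (0)·(982) + (0)·(-2324) + (0)·(-2306) + (1)·(414) + (0)·(-431) + (3)·(4023) + (1)·(-10777) = 1706
  c_3 = (0)·(982) + (0)·(-2324) + (0)·(-2306) + (-1)·(414) + (0)·(-431) + (-2)·(4023) + (-1)·(-10777) = 2317
  c_4 = (2)·(982) + (-1)·(-2324) + (0)·(-2306) + (0)·(414) + (4)·(-431) + (0)·(4023) + (0)·(-10777) = 2564
  c_5 = (1)·(982) + (-1)·(-2324) + (-1)·(-2306) + (0)·(414) + (2)·(-431) + (2)·(4023) + (1)·(-10777) = 2019
  c_6 = (0)·(982) + (0)·(-2324) + (0)·(-2306) + (0)·(414) + (-1)·(-431) + (0)·(4023) + (0)·(-10777) = 431
  c_7 = (-2)·(982) + (0)·(-2324) + (0)·(-2306) + (0)·(414) + (-4)·(-431) + (-2)·(4023) + (-1)·(-10777) = 2491
Expand coordinatewise in base 5:
  c_1 = 120 = 0·5^0 + 4·5^1 + 4·5^2
  c_2 = 1706 = 1·5^0 + 1·5^1 + 3·5^2 + 3·5^3 + 2·5^4
  c_3 = 2317 = 2·5^0 + 3·5^1 + 2·5^2 + 3·5^3 + 3·5^4
  c_4 = 2564 = 4·5^0 + 2·5^1 + 2·5^2 + 0·5^3 + 4·5^4
  c_5 = 2019 = 4·5^0 + 3·5^1 + 0·5^2 + 1·5^3 + 3·5^4
  c_6 = 431 = 1·5^0 + 1·5^1 + 2·5^2 + 3·5^3
  c_7 = 2491 = 1·5^0 + 3·5^1 + 4·5^2 + 4·5^3 + 3·5^4
Factor λ_0 = (0, 1, 2, 4, 4, 1, 1)
Factor λ_1 = (4, 1, 3, 2, 3, 1, 3)
Factor λ_2 = (4, 3, 2, 2, 0, 2, 4)
Factor λ_3 = (0, 3, 3, 0, 1, 3, 4)
Factor λ_4 = (0, 2, 3, 4, 3, 0, 3)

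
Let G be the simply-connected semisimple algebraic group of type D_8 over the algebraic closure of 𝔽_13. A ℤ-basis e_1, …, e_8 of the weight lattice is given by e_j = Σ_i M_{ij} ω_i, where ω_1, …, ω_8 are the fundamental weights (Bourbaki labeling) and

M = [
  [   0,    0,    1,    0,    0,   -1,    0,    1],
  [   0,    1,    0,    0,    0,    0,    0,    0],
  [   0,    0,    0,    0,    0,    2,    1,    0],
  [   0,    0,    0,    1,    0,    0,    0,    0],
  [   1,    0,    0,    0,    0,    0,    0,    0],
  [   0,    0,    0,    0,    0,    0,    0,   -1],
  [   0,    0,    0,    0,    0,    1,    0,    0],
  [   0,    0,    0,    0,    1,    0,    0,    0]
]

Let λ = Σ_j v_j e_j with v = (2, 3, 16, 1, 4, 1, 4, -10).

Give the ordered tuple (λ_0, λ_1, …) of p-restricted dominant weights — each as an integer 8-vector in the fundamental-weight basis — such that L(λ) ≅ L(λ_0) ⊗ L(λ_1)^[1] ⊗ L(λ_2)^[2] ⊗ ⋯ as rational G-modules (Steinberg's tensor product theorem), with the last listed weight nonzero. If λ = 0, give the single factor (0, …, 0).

((5, 3, 6, 1, 2, 10, 1, 4),)

Change of basis e → ω: c = M·v where v = (2, 3, 16, 1, 4, 1, 4, -10):
  c_1 = 0*2 + 0*3 + 1*16 + 0*1 + 0*4 + -1*1 + 0*4 + 1*-10 = 5
  c_2 = 0*2 + 1*3 + 0*16 + 0*1 + 0*4 + 0*1 + 0*4 + 0*-10 = 3
  c_3 = 0*2 + 0*3 + 0*16 + 0*1 + 0*4 + 2*1 + 1*4 + 0*-10 = 6
  c_4 = 0*2 + 0*3 + 0*16 + 1*1 + 0*4 + 0*1 + 0*4 + 0*-10 = 1
  c_5 = 1*2 + 0*3 + 0*16 + 0*1 + 0*4 + 0*1 + 0*4 + 0*-10 = 2
  c_6 = 0*2 + 0*3 + 0*16 + 0*1 + 0*4 + 0*1 + 0*4 + -1*-10 = 10
  c_7 = 0*2 + 0*3 + 0*16 + 0*1 + 0*4 + 1*1 + 0*4 + 0*-10 = 1
  c_8 = 0*2 + 0*3 + 0*16 + 0*1 + 1*4 + 0*1 + 0*4 + 0*-10 = 4
Base-13 expansion of each c_i:
  c_1 = 5 = 5·13^0
  c_2 = 3 = 3·13^0
  c_3 = 6 = 6·13^0
  c_4 = 1 = 1·13^0
  c_5 = 2 = 2·13^0
  c_6 = 10 = 10·13^0
  c_7 = 1 = 1·13^0
  c_8 = 4 = 4·13^0
λ_0 = (5, 3, 6, 1, 2, 10, 1, 4)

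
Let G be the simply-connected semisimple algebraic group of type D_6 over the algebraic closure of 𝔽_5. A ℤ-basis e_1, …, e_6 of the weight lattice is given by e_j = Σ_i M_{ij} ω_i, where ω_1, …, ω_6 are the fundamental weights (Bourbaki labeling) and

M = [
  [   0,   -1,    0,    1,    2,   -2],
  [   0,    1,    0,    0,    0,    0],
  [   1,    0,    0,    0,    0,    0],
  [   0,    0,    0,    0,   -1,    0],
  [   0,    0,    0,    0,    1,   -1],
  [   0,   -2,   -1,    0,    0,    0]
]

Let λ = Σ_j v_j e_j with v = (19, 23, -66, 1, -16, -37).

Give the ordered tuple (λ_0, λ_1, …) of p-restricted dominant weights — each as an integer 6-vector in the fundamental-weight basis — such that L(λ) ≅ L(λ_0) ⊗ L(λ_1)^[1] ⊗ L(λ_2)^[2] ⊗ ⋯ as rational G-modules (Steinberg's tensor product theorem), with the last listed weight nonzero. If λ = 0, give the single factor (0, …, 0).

Change of basis e → ω: c = M·v where v = (19, 23, -66, 1, -16, -37):
  c_1 = 0*19 + -1*23 + 0*-66 + 1*1 + 2*-16 + -2*-37 = 20
  c_2 = 0*19 + 1*23 + 0*-66 + 0*1 + 0*-16 + 0*-37 = 23
  c_3 = 1*19 + 0*23 + 0*-66 + 0*1 + 0*-16 + 0*-37 = 19
  c_4 = 0*19 + 0*23 + 0*-66 + 0*1 + -1*-16 + 0*-37 = 16
  c_5 = 0*19 + 0*23 + 0*-66 + 0*1 + 1*-16 + -1*-37 = 21
  c_6 = 0*19 + -2*23 + -1*-66 + 0*1 + 0*-16 + 0*-37 = 20
Base-5 expansion of each c_i:
  c_1 = 20 = 0·5^0 + 4·5^1
  c_2 = 23 = 3·5^0 + 4·5^1
  c_3 = 19 = 4·5^0 + 3·5^1
  c_4 = 16 = 1·5^0 + 3·5^1
  c_5 = 21 = 1·5^0 + 4·5^1
  c_6 = 20 = 0·5^0 + 4·5^1
p-restricted factor λ_0 = (0, 3, 4, 1, 1, 0)
p-restricted factor λ_1 = (4, 4, 3, 3, 4, 4)

((0, 3, 4, 1, 1, 0), (4, 4, 3, 3, 4, 4))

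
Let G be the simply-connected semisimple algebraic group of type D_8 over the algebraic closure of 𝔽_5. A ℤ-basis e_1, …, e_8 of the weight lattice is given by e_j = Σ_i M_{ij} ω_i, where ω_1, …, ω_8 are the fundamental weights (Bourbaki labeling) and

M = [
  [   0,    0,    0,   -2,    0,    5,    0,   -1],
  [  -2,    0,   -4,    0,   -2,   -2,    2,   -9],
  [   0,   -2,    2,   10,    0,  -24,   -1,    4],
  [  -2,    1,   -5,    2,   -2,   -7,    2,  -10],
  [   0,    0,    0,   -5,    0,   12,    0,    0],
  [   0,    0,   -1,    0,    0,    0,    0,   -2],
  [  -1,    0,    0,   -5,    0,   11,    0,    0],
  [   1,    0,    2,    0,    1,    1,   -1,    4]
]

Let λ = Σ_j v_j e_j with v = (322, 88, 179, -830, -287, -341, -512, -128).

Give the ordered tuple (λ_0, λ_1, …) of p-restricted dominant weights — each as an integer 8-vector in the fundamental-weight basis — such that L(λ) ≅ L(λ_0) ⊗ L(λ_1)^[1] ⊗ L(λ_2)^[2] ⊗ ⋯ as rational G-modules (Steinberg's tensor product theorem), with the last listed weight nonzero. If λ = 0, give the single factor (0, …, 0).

Compute c_i = Σ_j M_{ij} v_j with v = (322, 88, 179, -830, -287, -341, -512, -128):
  c_1 = 0·322 + 0·88 + 0·179 + (-2)·(-830) + (0)·(-287) + (5)·(-341) + (0)·(-512) + (-1)·(-128) = 83
  c_2 = (-2)·(322) + 0·88 + (-4)·(179) + (0)·(-830) + (-2)·(-287) + (-2)·(-341) + (2)·(-512) + (-9)·(-128) = 24
  c_3 = 0·322 + (-2)·(88) + 2·179 + (10)·(-830) + (0)·(-287) + (-24)·(-341) + (-1)·(-512) + (4)·(-128) = 66
  c_4 = (-2)·(322) + 1·88 + (-5)·(179) + (2)·(-830) + (-2)·(-287) + (-7)·(-341) + (2)·(-512) + (-10)·(-128) = 106
  c_5 = 0·322 + 0·88 + 0·179 + (-5)·(-830) + (0)·(-287) + (12)·(-341) + (0)·(-512) + (0)·(-128) = 58
  c_6 = 0·322 + 0·88 + (-1)·(179) + (0)·(-830) + (0)·(-287) + (0)·(-341) + (0)·(-512) + (-2)·(-128) = 77
  c_7 = (-1)·(322) + 0·88 + 0·179 + (-5)·(-830) + (0)·(-287) + (11)·(-341) + (0)·(-512) + (0)·(-128) = 77
  c_8 = 1·322 + 0·88 + 2·179 + (0)·(-830) + (1)·(-287) + (1)·(-341) + (-1)·(-512) + (4)·(-128) = 52
Base-5 expansion of each c_i:
  c_1 = 83 = 3·5^0 + 1·5^1 + 3·5^2
  c_2 = 24 = 4·5^0 + 4·5^1
  c_3 = 66 = 1·5^0 + 3·5^1 + 2·5^2
  c_4 = 106 = 1·5^0 + 1·5^1 + 4·5^2
  c_5 = 58 = 3·5^0 + 1·5^1 + 2·5^2
  c_6 = 77 = 2·5^0 + 0·5^1 + 3·5^2
  c_7 = 77 = 2·5^0 + 0·5^1 + 3·5^2
  c_8 = 52 = 2·5^0 + 0·5^1 + 2·5^2
p-restricted factor λ_0 = (3, 4, 1, 1, 3, 2, 2, 2)
p-restricted factor λ_1 = (1, 4, 3, 1, 1, 0, 0, 0)
p-restricted factor λ_2 = (3, 0, 2, 4, 2, 3, 3, 2)

((3, 4, 1, 1, 3, 2, 2, 2), (1, 4, 3, 1, 1, 0, 0, 0), (3, 0, 2, 4, 2, 3, 3, 2))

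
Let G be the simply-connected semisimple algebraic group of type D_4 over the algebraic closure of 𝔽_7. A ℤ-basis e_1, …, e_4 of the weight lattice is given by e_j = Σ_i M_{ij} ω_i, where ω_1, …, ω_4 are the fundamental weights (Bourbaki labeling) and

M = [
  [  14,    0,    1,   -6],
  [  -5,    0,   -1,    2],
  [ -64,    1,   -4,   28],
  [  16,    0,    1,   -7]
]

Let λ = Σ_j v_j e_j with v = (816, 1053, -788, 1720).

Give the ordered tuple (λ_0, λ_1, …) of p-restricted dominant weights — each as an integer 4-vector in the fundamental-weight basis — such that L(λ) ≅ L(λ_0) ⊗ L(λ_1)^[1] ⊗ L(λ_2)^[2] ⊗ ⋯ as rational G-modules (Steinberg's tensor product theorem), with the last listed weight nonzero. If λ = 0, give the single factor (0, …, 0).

((1, 1, 1, 4), (3, 0, 6, 4), (6, 3, 2, 4))

In the fundamental-weight basis, λ has coordinates c = M·v (v = (816, 1053, -788, 1720)):
  c_1 = 14*816 + 0*1053 + 1*-788 + -6*1720 = 316
  c_2 = -5*816 + 0*1053 + -1*-788 + 2*1720 = 148
  c_3 = -64*816 + 1*1053 + -4*-788 + 28*1720 = 141
  c_4 = 16*816 + 0*1053 + 1*-788 + -7*1720 = 228
p = 7; digits c_i = Σ_j d_{ij}·7^j, 0 ≤ d_{ij} < 7:
  c_1 = 316 = 1·7^0 + 3·7^1 + 6·7^2
  c_2 = 148 = 1·7^0 + 0·7^1 + 3·7^2
  c_3 = 141 = 1·7^0 + 6·7^1 + 2·7^2
  c_4 = 228 = 4·7^0 + 4·7^1 + 4·7^2
λ_0 = (1, 1, 1, 4)
λ_1 = (3, 0, 6, 4)
λ_2 = (6, 3, 2, 4)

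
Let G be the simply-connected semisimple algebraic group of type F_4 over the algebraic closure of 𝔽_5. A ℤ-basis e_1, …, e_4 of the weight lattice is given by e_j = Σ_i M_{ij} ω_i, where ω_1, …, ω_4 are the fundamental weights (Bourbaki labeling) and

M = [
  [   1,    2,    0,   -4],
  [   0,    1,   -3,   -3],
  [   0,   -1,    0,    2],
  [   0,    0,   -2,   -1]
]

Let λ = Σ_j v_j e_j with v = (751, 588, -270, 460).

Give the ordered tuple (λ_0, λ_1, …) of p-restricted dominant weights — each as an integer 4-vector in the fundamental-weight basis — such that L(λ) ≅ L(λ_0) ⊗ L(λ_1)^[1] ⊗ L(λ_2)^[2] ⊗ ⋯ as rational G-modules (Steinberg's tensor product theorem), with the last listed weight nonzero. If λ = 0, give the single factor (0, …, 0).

In the fundamental-weight basis, λ has coordinates c = M·v (v = (751, 588, -270, 460)):
  c_1 = 1*751 + 2*588 + 0*-270 + -4*460 = 87
  c_2 = 0*751 + 1*588 + -3*-270 + -3*460 = 18
  c_3 = 0*751 + -1*588 + 0*-270 + 2*460 = 332
  c_4 = 0*751 + 0*588 + -2*-270 + -1*460 = 80
Base-5 expansion of each c_i:
  c_1 = 87 = 2·5^0 + 2·5^1 + 3·5^2
  c_2 = 18 = 3·5^0 + 3·5^1
  c_3 = 332 = 2·5^0 + 1·5^1 + 3·5^2 + 2·5^3
  c_4 = 80 = 0·5^0 + 1·5^1 + 3·5^2
p-restricted factor λ_0 = (2, 3, 2, 0)
p-restricted factor λ_1 = (2, 3, 1, 1)
p-restricted factor λ_2 = (3, 0, 3, 3)
p-restricted factor λ_3 = (0, 0, 2, 0)

((2, 3, 2, 0), (2, 3, 1, 1), (3, 0, 3, 3), (0, 0, 2, 0))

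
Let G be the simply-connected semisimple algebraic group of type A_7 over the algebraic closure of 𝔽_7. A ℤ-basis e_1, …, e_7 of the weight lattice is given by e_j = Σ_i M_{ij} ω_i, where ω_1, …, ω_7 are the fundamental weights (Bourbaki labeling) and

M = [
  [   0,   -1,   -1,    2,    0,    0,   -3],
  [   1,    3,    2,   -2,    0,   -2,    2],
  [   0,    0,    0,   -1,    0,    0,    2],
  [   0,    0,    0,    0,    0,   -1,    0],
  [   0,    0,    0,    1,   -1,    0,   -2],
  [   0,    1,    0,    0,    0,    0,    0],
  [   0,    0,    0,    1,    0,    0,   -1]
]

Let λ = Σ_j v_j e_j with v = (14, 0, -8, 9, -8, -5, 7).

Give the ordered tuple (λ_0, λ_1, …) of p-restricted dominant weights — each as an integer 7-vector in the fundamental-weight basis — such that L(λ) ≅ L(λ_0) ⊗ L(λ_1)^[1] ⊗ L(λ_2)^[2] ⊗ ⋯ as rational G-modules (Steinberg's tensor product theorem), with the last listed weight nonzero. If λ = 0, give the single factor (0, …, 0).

((5, 4, 5, 5, 3, 0, 2),)

Change of basis e → ω: c = M·v where v = (14, 0, -8, 9, -8, -5, 7):
  c_1 = 0*14 + -1*0 + -1*-8 + 2*9 + 0*-8 + 0*-5 + -3*7 = 5
  c_2 = 1*14 + 3*0 + 2*-8 + -2*9 + 0*-8 + -2*-5 + 2*7 = 4
  c_3 = 0*14 + 0*0 + 0*-8 + -1*9 + 0*-8 + 0*-5 + 2*7 = 5
  c_4 = 0*14 + 0*0 + 0*-8 + 0*9 + 0*-8 + -1*-5 + 0*7 = 5
  c_5 = 0*14 + 0*0 + 0*-8 + 1*9 + -1*-8 + 0*-5 + -2*7 = 3
  c_6 = 0*14 + 1*0 + 0*-8 + 0*9 + 0*-8 + 0*-5 + 0*7 = 0
  c_7 = 0*14 + 0*0 + 0*-8 + 1*9 + 0*-8 + 0*-5 + -1*7 = 2
Writing each c_i in base p = 7:
  c_1 = 5 = 5·7^0
  c_2 = 4 = 4·7^0
  c_3 = 5 = 5·7^0
  c_4 = 5 = 5·7^0
  c_5 = 3 = 3·7^0
  c_6 = 0
  c_7 = 2 = 2·7^0
p-restricted factor λ_0 = (5, 4, 5, 5, 3, 0, 2)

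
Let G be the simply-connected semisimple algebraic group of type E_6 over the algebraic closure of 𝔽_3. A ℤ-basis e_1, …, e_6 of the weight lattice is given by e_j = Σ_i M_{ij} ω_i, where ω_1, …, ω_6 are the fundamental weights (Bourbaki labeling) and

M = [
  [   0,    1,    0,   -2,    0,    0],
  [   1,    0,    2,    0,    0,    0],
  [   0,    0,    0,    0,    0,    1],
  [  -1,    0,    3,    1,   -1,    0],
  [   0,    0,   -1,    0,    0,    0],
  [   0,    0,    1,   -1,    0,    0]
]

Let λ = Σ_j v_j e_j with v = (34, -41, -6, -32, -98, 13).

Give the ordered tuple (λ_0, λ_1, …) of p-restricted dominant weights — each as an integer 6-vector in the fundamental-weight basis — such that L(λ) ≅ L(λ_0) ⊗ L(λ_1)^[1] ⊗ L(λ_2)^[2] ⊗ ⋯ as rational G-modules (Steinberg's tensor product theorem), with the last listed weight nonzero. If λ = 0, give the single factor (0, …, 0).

ω-coordinates c = M·v, v = (34, -41, -6, -32, -98, 13):
  c_1 = 0·34 + (1)·(-41) + (0)·(-6) + (-2)·(-32) + (0)·(-98) + 0·13 = 23
  c_2 = 1·34 + (0)·(-41) + (2)·(-6) + (0)·(-32) + (0)·(-98) + 0·13 = 22
  c_3 = 0·34 + (0)·(-41) + (0)·(-6) + (0)·(-32) + (0)·(-98) + 1·13 = 13
  c_4 = (-1)·(34) + (0)·(-41) + (3)·(-6) + (1)·(-32) + (-1)·(-98) + 0·13 = 14
  c_5 = 0·34 + (0)·(-41) + (-1)·(-6) + (0)·(-32) + (0)·(-98) + 0·13 = 6
  c_6 = 0·34 + (0)·(-41) + (1)·(-6) + (-1)·(-32) + (0)·(-98) + 0·13 = 26
Expand coordinatewise in base 3:
  c_1 = 23 = 2·3^0 + 1·3^1 + 2·3^2
  c_2 = 22 = 1·3^0 + 1·3^1 + 2·3^2
  c_3 = 13 = 1·3^0 + 1·3^1 + 1·3^2
  c_4 = 14 = 2·3^0 + 1·3^1 + 1·3^2
  c_5 = 6 = 0·3^0 + 2·3^1
  c_6 = 26 = 2·3^0 + 2·3^1 + 2·3^2
λ_0 = (2, 1, 1, 2, 0, 2)
λ_1 = (1, 1, 1, 1, 2, 2)
λ_2 = (2, 2, 1, 1, 0, 2)

((2, 1, 1, 2, 0, 2), (1, 1, 1, 1, 2, 2), (2, 2, 1, 1, 0, 2))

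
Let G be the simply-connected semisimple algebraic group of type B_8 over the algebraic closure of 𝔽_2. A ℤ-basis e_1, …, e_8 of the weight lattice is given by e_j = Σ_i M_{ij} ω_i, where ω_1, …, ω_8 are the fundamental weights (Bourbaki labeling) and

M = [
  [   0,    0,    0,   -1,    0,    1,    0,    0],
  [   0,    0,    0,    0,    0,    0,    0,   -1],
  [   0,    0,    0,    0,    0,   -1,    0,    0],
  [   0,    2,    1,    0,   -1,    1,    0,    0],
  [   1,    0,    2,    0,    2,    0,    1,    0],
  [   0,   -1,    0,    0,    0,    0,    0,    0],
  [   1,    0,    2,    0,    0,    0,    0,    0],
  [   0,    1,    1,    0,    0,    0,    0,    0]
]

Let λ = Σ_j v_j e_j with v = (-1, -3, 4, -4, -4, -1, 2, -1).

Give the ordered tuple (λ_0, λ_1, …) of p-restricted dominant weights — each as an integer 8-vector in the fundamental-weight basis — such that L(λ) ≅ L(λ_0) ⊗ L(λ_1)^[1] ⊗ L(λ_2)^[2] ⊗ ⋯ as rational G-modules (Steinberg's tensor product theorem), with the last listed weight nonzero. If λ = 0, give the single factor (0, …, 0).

ω-coordinates c = M·v, v = (-1, -3, 4, -4, -4, -1, 2, -1):
  c_1 = (0)·(-1) + (0)·(-3) + (0)·(4) + (-1)·(-4) + (0)·(-4) + (1)·(-1) + (0)·(2) + (0)·(-1) = 3
  c_2 = (0)·(-1) + (0)·(-3) + (0)·(4) + (0)·(-4) + (0)·(-4) + (0)·(-1) + (0)·(2) + (-1)·(-1) = 1
  c_3 = (0)·(-1) + (0)·(-3) + (0)·(4) + (0)·(-4) + (0)·(-4) + (-1)·(-1) + (0)·(2) + (0)·(-1) = 1
  c_4 = (0)·(-1) + (2)·(-3) + (1)·(4) + (0)·(-4) + (-1)·(-4) + (1)·(-1) + (0)·(2) + (0)·(-1) = 1
  c_5 = (1)·(-1) + (0)·(-3) + (2)·(4) + (0)·(-4) + (2)·(-4) + (0)·(-1) + (1)·(2) + (0)·(-1) = 1
  c_6 = (0)·(-1) + (-1)·(-3) + (0)·(4) + (0)·(-4) + (0)·(-4) + (0)·(-1) + (0)·(2) + (0)·(-1) = 3
  c_7 = (1)·(-1) + (0)·(-3) + (2)·(4) + (0)·(-4) + (0)·(-4) + (0)·(-1) + (0)·(2) + (0)·(-1) = 7
  c_8 = (0)·(-1) + (1)·(-3) + (1)·(4) + (0)·(-4) + (0)·(-4) + (0)·(-1) + (0)·(2) + (0)·(-1) = 1
Base-2 expansion of each c_i:
  c_1 = 3 = 1·2^0 + 1·2^1
  c_2 = 1 = 1·2^0
  c_3 = 1 = 1·2^0
  c_4 = 1 = 1·2^0
  c_5 = 1 = 1·2^0
  c_6 = 3 = 1·2^0 + 1·2^1
  c_7 = 7 = 1·2^0 + 1·2^1 + 1·2^2
  c_8 = 1 = 1·2^0
p-restricted factor λ_0 = (1, 1, 1, 1, 1, 1, 1, 1)
p-restricted factor λ_1 = (1, 0, 0, 0, 0, 1, 1, 0)
p-restricted factor λ_2 = (0, 0, 0, 0, 0, 0, 1, 0)

((1, 1, 1, 1, 1, 1, 1, 1), (1, 0, 0, 0, 0, 1, 1, 0), (0, 0, 0, 0, 0, 0, 1, 0))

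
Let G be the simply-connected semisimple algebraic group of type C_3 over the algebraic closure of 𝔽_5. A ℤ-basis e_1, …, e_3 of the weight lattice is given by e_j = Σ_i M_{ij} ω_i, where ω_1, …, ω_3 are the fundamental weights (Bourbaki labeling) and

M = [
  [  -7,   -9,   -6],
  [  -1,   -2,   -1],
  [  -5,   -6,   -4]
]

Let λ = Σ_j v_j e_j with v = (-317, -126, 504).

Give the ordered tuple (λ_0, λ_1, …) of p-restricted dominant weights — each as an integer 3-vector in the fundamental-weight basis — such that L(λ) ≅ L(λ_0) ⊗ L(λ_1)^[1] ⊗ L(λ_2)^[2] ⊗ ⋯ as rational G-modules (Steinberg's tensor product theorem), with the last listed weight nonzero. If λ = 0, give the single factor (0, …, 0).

((4, 0, 0), (0, 3, 0), (3, 2, 3), (2, 0, 2))

ω-coordinates c = M·v, v = (-317, -126, 504):
  c_1 = (-7)·(-317) + (-9)·(-126) + (-6)·(504) = 329
  c_2 = (-1)·(-317) + (-2)·(-126) + (-1)·(504) = 65
  c_3 = (-5)·(-317) + (-6)·(-126) + (-4)·(504) = 325
Writing each c_i in base p = 5:
  c_1 = 329 = 4·5^0 + 0·5^1 + 3·5^2 + 2·5^3
  c_2 = 65 = 0·5^0 + 3·5^1 + 2·5^2
  c_3 = 325 = 0·5^0 + 0·5^1 + 3·5^2 + 2·5^3
p-restricted factor λ_0 = (4, 0, 0)
p-restricted factor λ_1 = (0, 3, 0)
p-restricted factor λ_2 = (3, 2, 3)
p-restricted factor λ_3 = (2, 0, 2)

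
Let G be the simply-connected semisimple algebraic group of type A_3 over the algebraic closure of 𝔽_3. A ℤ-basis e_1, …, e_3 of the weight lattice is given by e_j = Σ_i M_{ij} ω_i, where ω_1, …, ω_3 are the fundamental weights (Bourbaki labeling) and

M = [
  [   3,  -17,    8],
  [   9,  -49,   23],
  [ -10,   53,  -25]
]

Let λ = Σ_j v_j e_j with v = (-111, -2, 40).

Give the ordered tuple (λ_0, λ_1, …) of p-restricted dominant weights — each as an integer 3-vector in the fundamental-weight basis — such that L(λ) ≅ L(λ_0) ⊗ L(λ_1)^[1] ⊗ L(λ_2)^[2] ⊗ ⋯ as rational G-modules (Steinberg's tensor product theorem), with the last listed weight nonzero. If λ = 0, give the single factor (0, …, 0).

((0, 1, 1), (1, 0, 1), (2, 2, 0))

Change of basis e → ω: c = M·v where v = (-111, -2, 40):
  c_1 = (3)·(-111) + (-17)·(-2) + 8·40 = 21
  c_2 = (9)·(-111) + (-49)·(-2) + 23·40 = 19
  c_3 = (-10)·(-111) + (53)·(-2) + (-25)·(40) = 4
Expand coordinatewise in base 3:
  c_1 = 21 = 0·3^0 + 1·3^1 + 2·3^2
  c_2 = 19 = 1·3^0 + 0·3^1 + 2·3^2
  c_3 = 4 = 1·3^0 + 1·3^1
Factor λ_0 = (0, 1, 1)
Factor λ_1 = (1, 0, 1)
Factor λ_2 = (2, 2, 0)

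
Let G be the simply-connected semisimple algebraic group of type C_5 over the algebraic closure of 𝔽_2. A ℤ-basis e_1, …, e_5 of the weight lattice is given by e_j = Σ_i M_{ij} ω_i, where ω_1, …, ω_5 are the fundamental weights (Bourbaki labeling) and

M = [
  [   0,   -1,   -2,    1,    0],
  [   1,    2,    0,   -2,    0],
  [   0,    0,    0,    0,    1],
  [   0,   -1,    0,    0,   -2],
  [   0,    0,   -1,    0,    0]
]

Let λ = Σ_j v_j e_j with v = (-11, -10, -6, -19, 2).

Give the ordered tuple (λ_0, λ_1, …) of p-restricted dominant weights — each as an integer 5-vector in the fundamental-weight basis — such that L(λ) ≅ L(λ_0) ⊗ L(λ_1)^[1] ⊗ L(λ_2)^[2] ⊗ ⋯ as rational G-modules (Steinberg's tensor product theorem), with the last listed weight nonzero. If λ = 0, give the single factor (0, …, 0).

Converting to the ω-basis (c_i = row i of M dotted with v = (-11, -10, -6, -19, 2)):
  c_1 = 0*-11 + -1*-10 + -2*-6 + 1*-19 + 0*2 = 3
  c_2 = 1*-11 + 2*-10 + 0*-6 + -2*-19 + 0*2 = 7
  c_3 = 0*-11 + 0*-10 + 0*-6 + 0*-19 + 1*2 = 2
  c_4 = 0*-11 + -1*-10 + 0*-6 + 0*-19 + -2*2 = 6
  c_5 = 0*-11 + 0*-10 + -1*-6 + 0*-19 + 0*2 = 6
p = 2; digits c_i = Σ_j d_{ij}·2^j, 0 ≤ d_{ij} < 2:
  c_1 = 3 = 1·2^0 + 1·2^1
  c_2 = 7 = 1·2^0 + 1·2^1 + 1·2^2
  c_3 = 2 = 0·2^0 + 1·2^1
  c_4 = 6 = 0·2^0 + 1·2^1 + 1·2^2
  c_5 = 6 = 0·2^0 + 1·2^1 + 1·2^2
λ_0 = (1, 1, 0, 0, 0)
λ_1 = (1, 1, 1, 1, 1)
λ_2 = (0, 1, 0, 1, 1)

((1, 1, 0, 0, 0), (1, 1, 1, 1, 1), (0, 1, 0, 1, 1))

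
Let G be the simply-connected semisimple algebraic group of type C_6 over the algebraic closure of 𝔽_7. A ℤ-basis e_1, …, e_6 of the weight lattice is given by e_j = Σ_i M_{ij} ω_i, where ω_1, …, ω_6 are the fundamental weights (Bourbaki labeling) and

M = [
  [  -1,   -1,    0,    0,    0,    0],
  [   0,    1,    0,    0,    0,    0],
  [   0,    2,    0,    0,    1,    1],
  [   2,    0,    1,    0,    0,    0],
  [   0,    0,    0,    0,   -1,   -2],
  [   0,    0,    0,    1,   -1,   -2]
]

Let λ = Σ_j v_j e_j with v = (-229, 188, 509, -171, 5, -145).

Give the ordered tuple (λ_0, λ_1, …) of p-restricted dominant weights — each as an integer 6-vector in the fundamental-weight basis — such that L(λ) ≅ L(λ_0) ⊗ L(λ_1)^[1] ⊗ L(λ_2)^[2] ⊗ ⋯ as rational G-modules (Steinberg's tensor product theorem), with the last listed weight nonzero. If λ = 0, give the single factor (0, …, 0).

Converting to the ω-basis (c_i = row i of M dotted with v = (-229, 188, 509, -171, 5, -145)):
  c_1 = (-1)·(-229) + (-1)·(188) + (0)·(509) + (0)·(-171) + (0)·(5) + (0)·(-145) = 41
  c_2 = (0)·(-229) + (1)·(188) + (0)·(509) + (0)·(-171) + (0)·(5) + (0)·(-145) = 188
  c_3 = (0)·(-229) + (2)·(188) + (0)·(509) + (0)·(-171) + (1)·(5) + (1)·(-145) = 236
  c_4 = (2)·(-229) + (0)·(188) + (1)·(509) + (0)·(-171) + (0)·(5) + (0)·(-145) = 51
  c_5 = (0)·(-229) + (0)·(188) + (0)·(509) + (0)·(-171) + (-1)·(5) + (-2)·(-145) = 285
  c_6 = (0)·(-229) + (0)·(188) + (0)·(509) + (1)·(-171) + (-1)·(5) + (-2)·(-145) = 114
p = 7; digits c_i = Σ_j d_{ij}·7^j, 0 ≤ d_{ij} < 7:
  c_1 = 41 = 6·7^0 + 5·7^1
  c_2 = 188 = 6·7^0 + 5·7^1 + 3·7^2
  c_3 = 236 = 5·7^0 + 5·7^1 + 4·7^2
  c_4 = 51 = 2·7^0 + 0·7^1 + 1·7^2
  c_5 = 285 = 5·7^0 + 5·7^1 + 5·7^2
  c_6 = 114 = 2·7^0 + 2·7^1 + 2·7^2
Factor λ_0 = (6, 6, 5, 2, 5, 2)
Factor λ_1 = (5, 5, 5, 0, 5, 2)
Factor λ_2 = (0, 3, 4, 1, 5, 2)

((6, 6, 5, 2, 5, 2), (5, 5, 5, 0, 5, 2), (0, 3, 4, 1, 5, 2))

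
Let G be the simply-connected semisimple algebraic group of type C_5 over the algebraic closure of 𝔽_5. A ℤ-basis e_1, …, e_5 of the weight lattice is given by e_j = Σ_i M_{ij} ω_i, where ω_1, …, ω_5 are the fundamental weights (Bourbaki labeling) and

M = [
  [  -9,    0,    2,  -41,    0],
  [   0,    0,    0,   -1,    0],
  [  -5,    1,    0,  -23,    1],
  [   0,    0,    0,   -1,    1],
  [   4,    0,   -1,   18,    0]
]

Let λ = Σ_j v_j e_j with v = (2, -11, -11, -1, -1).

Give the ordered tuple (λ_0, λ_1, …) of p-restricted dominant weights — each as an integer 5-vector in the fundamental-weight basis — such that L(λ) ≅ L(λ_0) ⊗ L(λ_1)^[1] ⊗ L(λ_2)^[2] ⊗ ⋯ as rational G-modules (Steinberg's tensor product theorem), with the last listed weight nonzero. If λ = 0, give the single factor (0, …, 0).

((1, 1, 1, 0, 1),)

Converting to the ω-basis (c_i = row i of M dotted with v = (2, -11, -11, -1, -1)):
  c_1 = -9*2 + 0*-11 + 2*-11 + -41*-1 + 0*-1 = 1
  c_2 = 0*2 + 0*-11 + 0*-11 + -1*-1 + 0*-1 = 1
  c_3 = -5*2 + 1*-11 + 0*-11 + -23*-1 + 1*-1 = 1
  c_4 = 0*2 + 0*-11 + 0*-11 + -1*-1 + 1*-1 = 0
  c_5 = 4*2 + 0*-11 + -1*-11 + 18*-1 + 0*-1 = 1
Base-5 expansion of each c_i:
  c_1 = 1 = 1·5^0
  c_2 = 1 = 1·5^0
  c_3 = 1 = 1·5^0
  c_4 = 0
  c_5 = 1 = 1·5^0
λ_0 = (1, 1, 1, 0, 1)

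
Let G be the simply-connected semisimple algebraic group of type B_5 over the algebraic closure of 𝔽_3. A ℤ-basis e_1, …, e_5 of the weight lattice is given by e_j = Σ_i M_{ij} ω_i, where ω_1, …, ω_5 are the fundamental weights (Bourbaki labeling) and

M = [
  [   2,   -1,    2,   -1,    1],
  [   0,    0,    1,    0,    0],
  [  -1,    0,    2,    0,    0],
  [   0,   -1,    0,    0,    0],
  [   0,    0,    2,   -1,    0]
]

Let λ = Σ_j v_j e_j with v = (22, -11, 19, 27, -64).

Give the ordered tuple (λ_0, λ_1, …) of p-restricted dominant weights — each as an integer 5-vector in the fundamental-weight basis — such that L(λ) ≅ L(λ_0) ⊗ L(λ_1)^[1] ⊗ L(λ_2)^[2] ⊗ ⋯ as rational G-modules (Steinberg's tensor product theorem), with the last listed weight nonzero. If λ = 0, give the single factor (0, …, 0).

Converting to the ω-basis (c_i = row i of M dotted with v = (22, -11, 19, 27, -64)):
  c_1 = (2)·(22) + (-1)·(-11) + (2)·(19) + (-1)·(27) + (1)·(-64) = 2
  c_2 = (0)·(22) + (0)·(-11) + (1)·(19) + (0)·(27) + (0)·(-64) = 19
  c_3 = (-1)·(22) + (0)·(-11) + (2)·(19) + (0)·(27) + (0)·(-64) = 16
  c_4 = (0)·(22) + (-1)·(-11) + (0)·(19) + (0)·(27) + (0)·(-64) = 11
  c_5 = (0)·(22) + (0)·(-11) + (2)·(19) + (-1)·(27) + (0)·(-64) = 11
Base-3 expansion of each c_i:
  c_1 = 2 = 2·3^0
  c_2 = 19 = 1·3^0 + 0·3^1 + 2·3^2
  c_3 = 16 = 1·3^0 + 2·3^1 + 1·3^2
  c_4 = 11 = 2·3^0 + 0·3^1 + 1·3^2
  c_5 = 11 = 2·3^0 + 0·3^1 + 1·3^2
p-restricted factor λ_0 = (2, 1, 1, 2, 2)
p-restricted factor λ_1 = (0, 0, 2, 0, 0)
p-restricted factor λ_2 = (0, 2, 1, 1, 1)

((2, 1, 1, 2, 2), (0, 0, 2, 0, 0), (0, 2, 1, 1, 1))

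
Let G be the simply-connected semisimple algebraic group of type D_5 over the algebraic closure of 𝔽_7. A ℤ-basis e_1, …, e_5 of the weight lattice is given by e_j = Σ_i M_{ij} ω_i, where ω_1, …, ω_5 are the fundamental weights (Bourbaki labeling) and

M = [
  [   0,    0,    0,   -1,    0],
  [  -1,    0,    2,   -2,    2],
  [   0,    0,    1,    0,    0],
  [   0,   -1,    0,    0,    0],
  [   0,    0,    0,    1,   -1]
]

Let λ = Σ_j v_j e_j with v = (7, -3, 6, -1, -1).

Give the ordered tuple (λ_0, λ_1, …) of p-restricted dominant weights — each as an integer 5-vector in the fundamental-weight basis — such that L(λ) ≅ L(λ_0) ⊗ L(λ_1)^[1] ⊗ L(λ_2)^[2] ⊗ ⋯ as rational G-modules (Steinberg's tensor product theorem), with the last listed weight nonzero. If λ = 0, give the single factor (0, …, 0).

ω-coordinates c = M·v, v = (7, -3, 6, -1, -1):
  c_1 = (0)·(7) + (0)·(-3) + (0)·(6) + (-1)·(-1) + (0)·(-1) = 1
  c_2 = (-1)·(7) + (0)·(-3) + (2)·(6) + (-2)·(-1) + (2)·(-1) = 5
  c_3 = (0)·(7) + (0)·(-3) + (1)·(6) + (0)·(-1) + (0)·(-1) = 6
  c_4 = (0)·(7) + (-1)·(-3) + (0)·(6) + (0)·(-1) + (0)·(-1) = 3
  c_5 = (0)·(7) + (0)·(-3) + (0)·(6) + (1)·(-1) + (-1)·(-1) = 0
p = 7; digits c_i = Σ_j d_{ij}·7^j, 0 ≤ d_{ij} < 7:
  c_1 = 1 = 1·7^0
  c_2 = 5 = 5·7^0
  c_3 = 6 = 6·7^0
  c_4 = 3 = 3·7^0
  c_5 = 0
λ_0 = (1, 5, 6, 3, 0)

((1, 5, 6, 3, 0),)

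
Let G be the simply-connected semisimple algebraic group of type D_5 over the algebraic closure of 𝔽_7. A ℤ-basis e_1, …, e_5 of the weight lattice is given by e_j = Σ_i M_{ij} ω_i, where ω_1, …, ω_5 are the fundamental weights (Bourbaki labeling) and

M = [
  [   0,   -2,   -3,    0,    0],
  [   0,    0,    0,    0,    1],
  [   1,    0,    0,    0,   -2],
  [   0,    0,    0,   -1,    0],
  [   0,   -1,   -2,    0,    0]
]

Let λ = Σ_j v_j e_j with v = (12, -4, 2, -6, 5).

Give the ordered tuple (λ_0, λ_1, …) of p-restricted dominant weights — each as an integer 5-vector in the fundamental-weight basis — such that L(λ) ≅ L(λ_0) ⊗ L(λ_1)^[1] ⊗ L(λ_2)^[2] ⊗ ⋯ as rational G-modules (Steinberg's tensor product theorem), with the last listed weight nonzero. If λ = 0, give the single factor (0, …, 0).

((2, 5, 2, 6, 0),)

Converting to the ω-basis (c_i = row i of M dotted with v = (12, -4, 2, -6, 5)):
  c_1 = (0)·(12) + (-2)·(-4) + (-3)·(2) + (0)·(-6) + (0)·(5) = 2
  c_2 = (0)·(12) + (0)·(-4) + (0)·(2) + (0)·(-6) + (1)·(5) = 5
  c_3 = (1)·(12) + (0)·(-4) + (0)·(2) + (0)·(-6) + (-2)·(5) = 2
  c_4 = (0)·(12) + (0)·(-4) + (0)·(2) + (-1)·(-6) + (0)·(5) = 6
  c_5 = (0)·(12) + (-1)·(-4) + (-2)·(2) + (0)·(-6) + (0)·(5) = 0
p = 7; digits c_i = Σ_j d_{ij}·7^j, 0 ≤ d_{ij} < 7:
  c_1 = 2 = 2·7^0
  c_2 = 5 = 5·7^0
  c_3 = 2 = 2·7^0
  c_4 = 6 = 6·7^0
  c_5 = 0
λ_0 = (2, 5, 2, 6, 0)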